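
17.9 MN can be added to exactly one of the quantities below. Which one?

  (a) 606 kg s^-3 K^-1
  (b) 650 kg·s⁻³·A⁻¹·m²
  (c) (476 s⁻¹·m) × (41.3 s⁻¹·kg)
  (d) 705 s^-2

(c)

Reference: N = kg·m·s⁻².
Each option:
  (a) kg·s⁻³·K⁻¹
  (b) kg·m²·s⁻³·A⁻¹
  (c) [m·s⁻¹] · [kg·s⁻¹] = kg·m·s⁻²  ← same
  (d) s⁻²
Only (c) matches kg·m·s⁻².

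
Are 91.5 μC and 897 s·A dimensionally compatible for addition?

Yes

Work out the base dimensions of each:
  91.5 μC:  C = s·A
  897 s·A:  s·A
Both are s·A, so they have the same dimensions and can be added.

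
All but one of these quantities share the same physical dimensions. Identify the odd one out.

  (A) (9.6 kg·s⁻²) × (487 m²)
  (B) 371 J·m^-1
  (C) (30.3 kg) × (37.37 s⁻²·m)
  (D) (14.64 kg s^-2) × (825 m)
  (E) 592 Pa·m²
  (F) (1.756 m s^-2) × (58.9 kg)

In SI base units:
  (A) [kg·s⁻²] · [m²] = kg·m²·s⁻²
  (B) J·m⁻¹ = N·m·m⁻¹ = kg·m·s⁻²
  (C) [kg] · [m·s⁻²] = kg·m·s⁻²
  (D) [kg·s⁻²] · [m] = kg·m·s⁻²
  (E) Pa·m² = N·m⁻²·m² = kg·m·s⁻²
  (F) [m·s⁻²] · [kg] = kg·m·s⁻²
All reduce to kg·m·s⁻² except (A), which is kg·m²·s⁻².

(A)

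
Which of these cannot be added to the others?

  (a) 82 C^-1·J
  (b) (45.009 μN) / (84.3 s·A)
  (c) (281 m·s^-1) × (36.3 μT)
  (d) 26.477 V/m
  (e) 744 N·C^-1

(a)

Work out the base dimensions of each:
  (a) J·C⁻¹ = N·m·(s·A)⁻¹ = kg·m²·s⁻³·A⁻¹
  (b) [kg·m·s⁻²] / [s·A] = kg·m·s⁻³·A⁻¹
  (c) [m·s⁻¹] · [kg·s⁻²·A⁻¹] = kg·m·s⁻³·A⁻¹
  (d) V·m⁻¹ = J·C⁻¹·m⁻¹ = kg·m·s⁻³·A⁻¹
  (e) N·C⁻¹ = kg·m·s⁻²·(s·A)⁻¹ = kg·m·s⁻³·A⁻¹
All reduce to kg·m·s⁻³·A⁻¹ except (a), which is kg·m²·s⁻³·A⁻¹.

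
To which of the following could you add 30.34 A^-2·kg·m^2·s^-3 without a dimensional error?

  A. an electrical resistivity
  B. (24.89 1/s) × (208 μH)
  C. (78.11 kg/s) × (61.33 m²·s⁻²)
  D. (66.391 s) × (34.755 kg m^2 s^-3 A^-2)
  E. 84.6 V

Reference: kg·m²·s⁻³·A⁻².
Each option:
  A. [electrical resistivity] = kg·m³·s⁻³·A⁻²
  B. [s⁻¹] · [kg·m²·s⁻²·A⁻²] = kg·m²·s⁻³·A⁻²  ← same
  C. [kg·s⁻¹] · [m²·s⁻²] = kg·m²·s⁻³
  D. [s] · [kg·m²·s⁻³·A⁻²] = kg·m²·s⁻²·A⁻²
  E. V = J·C⁻¹ = kg·m²·s⁻³·A⁻¹
Only B. matches kg·m²·s⁻³·A⁻².

B.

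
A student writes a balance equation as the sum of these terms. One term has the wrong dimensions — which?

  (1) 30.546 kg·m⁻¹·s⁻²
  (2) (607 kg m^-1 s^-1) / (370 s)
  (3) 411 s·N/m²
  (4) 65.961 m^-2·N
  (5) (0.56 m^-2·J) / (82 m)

(3)

Dimensions:
  (1) kg·m⁻¹·s⁻²
  (2) [kg·m⁻¹·s⁻¹] / [s] = kg·m⁻¹·s⁻²
  (3) N·s·m⁻² = kg·m·s⁻²·s·m⁻² = kg·m⁻¹·s⁻¹
  (4) N·m⁻² = kg·m·s⁻²·m⁻² = kg·m⁻¹·s⁻²
  (5) [kg·s⁻²] / [m] = kg·m⁻¹·s⁻²
All reduce to kg·m⁻¹·s⁻² except (3), which is kg·m⁻¹·s⁻¹.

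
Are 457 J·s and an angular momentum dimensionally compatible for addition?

Expand each in SI base units:
  457 J·s:  J·s = N·m·s = kg·m²·s⁻¹
  an angular momentum:  [angular momentum] = kg·m²·s⁻¹
Both are kg·m²·s⁻¹, so they have the same dimensions and can be added.

Yes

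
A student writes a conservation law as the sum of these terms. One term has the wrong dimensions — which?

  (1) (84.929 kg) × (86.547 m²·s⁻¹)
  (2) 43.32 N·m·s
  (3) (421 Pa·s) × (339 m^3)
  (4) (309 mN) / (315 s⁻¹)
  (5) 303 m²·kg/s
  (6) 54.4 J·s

(4)

Reduce each to base SI dimensions:
  (1) [kg] · [m²·s⁻¹] = kg·m²·s⁻¹
  (2) N·m·s = kg·m·s⁻²·m·s = kg·m²·s⁻¹
  (3) [kg·m⁻¹·s⁻¹] · [m³] = kg·m²·s⁻¹
  (4) [kg·m·s⁻²] / [s⁻¹] = kg·m·s⁻¹
  (5) kg·m²·s⁻¹
  (6) J·s = N·m·s = kg·m²·s⁻¹
All reduce to kg·m²·s⁻¹ except (4), which is kg·m·s⁻¹.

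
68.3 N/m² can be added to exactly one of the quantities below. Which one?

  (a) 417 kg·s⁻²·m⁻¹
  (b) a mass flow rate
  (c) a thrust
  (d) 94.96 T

Reference: N·m⁻² = kg·m·s⁻²·m⁻² = kg·m⁻¹·s⁻².
Each option:
  (a) kg·m⁻¹·s⁻²  ← same
  (b) [mass flow rate] = kg·s⁻¹
  (c) [thrust] = kg·m·s⁻²
  (d) T = Wb·m⁻² = kg·s⁻²·A⁻¹
Only (a) matches kg·m⁻¹·s⁻².

(a)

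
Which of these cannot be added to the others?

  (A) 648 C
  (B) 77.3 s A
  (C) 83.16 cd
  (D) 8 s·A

Work out the base dimensions of each:
  (A) C = s·A
  (B) s·A
  (C) cd
  (D) A·s = s·A
All reduce to s·A except (C), which is cd.

(C)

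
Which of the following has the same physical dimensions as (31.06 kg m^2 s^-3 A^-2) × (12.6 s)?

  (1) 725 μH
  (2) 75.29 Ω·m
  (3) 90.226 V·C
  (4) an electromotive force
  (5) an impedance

(1)

Reference: [kg·m²·s⁻³·A⁻²] · [s] = kg·m²·s⁻²·A⁻².
Each option:
  (1) H = V·s·A⁻¹ = kg·m²·s⁻²·A⁻²  ← same
  (2) Ω·m = V·A⁻¹·m = kg·m³·s⁻³·A⁻²
  (3) C·V = s·A·J·C⁻¹ = kg·m²·s⁻²
  (4) [electromotive force] = kg·m²·s⁻³·A⁻¹
  (5) [impedance] = kg·m²·s⁻³·A⁻²
Only (1) matches kg·m²·s⁻²·A⁻².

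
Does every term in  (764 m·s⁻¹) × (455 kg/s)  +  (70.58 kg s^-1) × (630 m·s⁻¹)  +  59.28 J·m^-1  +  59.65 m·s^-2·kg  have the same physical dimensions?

Dimensions:
  (764 m·s⁻¹) × (455 kg/s):  [m·s⁻¹] · [kg·s⁻¹] = kg·m·s⁻²
  (70.58 kg s^-1) × (630 m·s⁻¹):  [kg·s⁻¹] · [m·s⁻¹] = kg·m·s⁻²
  59.28 J·m^-1:  J·m⁻¹ = N·m·m⁻¹ = kg·m·s⁻²
  59.65 m·s^-2·kg:  kg·m·s⁻²
Every term reduces to kg·m·s⁻².

Yes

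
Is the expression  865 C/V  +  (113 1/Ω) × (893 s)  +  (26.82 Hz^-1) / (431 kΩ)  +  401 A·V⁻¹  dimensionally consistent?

Dimensions:
  865 C/V:  C·V⁻¹ = s·A·(J·C⁻¹)⁻¹ = kg⁻¹·m⁻²·s⁴·A²
  (113 1/Ω) × (893 s):  [kg⁻¹·m⁻²·s³·A²] · [s] = kg⁻¹·m⁻²·s⁴·A²
  (26.82 Hz^-1) / (431 kΩ):  [s] / [kg·m²·s⁻³·A⁻²] = kg⁻¹·m⁻²·s⁴·A²
  401 A·V⁻¹:  A·V⁻¹ = A·(J·C⁻¹)⁻¹ = kg⁻¹·m⁻²·s³·A²
The terms do not share a single dimension (kg⁻¹·m⁻²·s³·A² vs kg⁻¹·m⁻²·s⁴·A²).

No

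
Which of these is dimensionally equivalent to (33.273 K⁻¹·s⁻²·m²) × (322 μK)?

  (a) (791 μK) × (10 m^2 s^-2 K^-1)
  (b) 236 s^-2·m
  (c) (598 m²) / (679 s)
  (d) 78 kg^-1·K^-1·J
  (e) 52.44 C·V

Reference: [m²·s⁻²·K⁻¹] · [K] = m²·s⁻².
Each option:
  (a) [K] · [m²·s⁻²·K⁻¹] = m²·s⁻²  ← same
  (b) m·s⁻²
  (c) [m²] / [s] = m²·s⁻¹
  (d) J·kg⁻¹·K⁻¹ = N·m·kg⁻¹·K⁻¹ = m²·s⁻²·K⁻¹
  (e) C·V = s·A·J·C⁻¹ = kg·m²·s⁻²
Only (a) matches m²·s⁻².

(a)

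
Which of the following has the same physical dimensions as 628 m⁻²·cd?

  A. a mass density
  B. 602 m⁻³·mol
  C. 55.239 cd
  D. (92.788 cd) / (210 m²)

Reference: m⁻²·cd.
Each option:
  A. [mass density] = kg·m⁻³
  B. m⁻³·mol
  C. cd
  D. [cd] / [m²] = m⁻²·cd  ← same
Only D. matches m⁻²·cd.

D.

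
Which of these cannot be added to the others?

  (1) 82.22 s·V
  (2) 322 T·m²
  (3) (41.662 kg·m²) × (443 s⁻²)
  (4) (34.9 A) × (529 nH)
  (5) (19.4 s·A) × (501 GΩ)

(3)

Work out the base dimensions of each:
  (1) V·s = J·C⁻¹·s = kg·m²·s⁻²·A⁻¹
  (2) T·m² = Wb·m⁻²·m² = kg·m²·s⁻²·A⁻¹
  (3) [kg·m²] · [s⁻²] = kg·m²·s⁻²
  (4) [A] · [kg·m²·s⁻²·A⁻²] = kg·m²·s⁻²·A⁻¹
  (5) [s·A] · [kg·m²·s⁻³·A⁻²] = kg·m²·s⁻²·A⁻¹
All reduce to kg·m²·s⁻²·A⁻¹ except (3), which is kg·m²·s⁻².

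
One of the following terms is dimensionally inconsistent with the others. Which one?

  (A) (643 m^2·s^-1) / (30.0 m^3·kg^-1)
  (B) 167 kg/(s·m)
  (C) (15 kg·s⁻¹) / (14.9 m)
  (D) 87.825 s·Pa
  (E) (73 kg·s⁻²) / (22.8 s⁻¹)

Dimensions:
  (A) [m²·s⁻¹] / [kg⁻¹·m³] = kg·m⁻¹·s⁻¹
  (B) kg·m⁻¹·s⁻¹
  (C) [kg·s⁻¹] / [m] = kg·m⁻¹·s⁻¹
  (D) Pa·s = N·m⁻²·s = kg·m⁻¹·s⁻¹
  (E) [kg·s⁻²] / [s⁻¹] = kg·s⁻¹
All reduce to kg·m⁻¹·s⁻¹ except (E), which is kg·s⁻¹.

(E)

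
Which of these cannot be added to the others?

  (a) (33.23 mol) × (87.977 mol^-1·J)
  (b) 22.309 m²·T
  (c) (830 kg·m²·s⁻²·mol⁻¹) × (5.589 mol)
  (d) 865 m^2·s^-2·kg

(b)

Reduce each to base SI dimensions:
  (a) [mol] · [kg·m²·s⁻²·mol⁻¹] = kg·m²·s⁻²
  (b) T·m² = Wb·m⁻²·m² = kg·m²·s⁻²·A⁻¹
  (c) [kg·m²·s⁻²·mol⁻¹] · [mol] = kg·m²·s⁻²
  (d) kg·m²·s⁻²
All reduce to kg·m²·s⁻² except (b), which is kg·m²·s⁻²·A⁻¹.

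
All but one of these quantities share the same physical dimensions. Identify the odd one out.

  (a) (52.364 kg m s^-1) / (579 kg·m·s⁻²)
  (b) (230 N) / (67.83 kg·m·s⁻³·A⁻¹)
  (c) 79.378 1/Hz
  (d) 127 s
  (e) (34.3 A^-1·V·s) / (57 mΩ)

(b)

Dimensions:
  (a) [kg·m·s⁻¹] / [kg·m·s⁻²] = s
  (b) [kg·m·s⁻²] / [kg·m·s⁻³·A⁻¹] = s·A
  (c) Hz⁻¹ = (s⁻¹)⁻¹ = s
  (d) s
  (e) [kg·m²·s⁻²·A⁻²] / [kg·m²·s⁻³·A⁻²] = s
All reduce to s except (b), which is s·A.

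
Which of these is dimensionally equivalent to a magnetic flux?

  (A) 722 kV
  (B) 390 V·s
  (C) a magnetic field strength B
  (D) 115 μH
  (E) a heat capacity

(B)

Reference: [magnetic flux] = kg·m²·s⁻²·A⁻¹.
Each option:
  (A) V = J·C⁻¹ = kg·m²·s⁻³·A⁻¹
  (B) V·s = J·C⁻¹·s = kg·m²·s⁻²·A⁻¹  ← same
  (C) [magnetic field strength B] = kg·s⁻²·A⁻¹
  (D) H = V·s·A⁻¹ = kg·m²·s⁻²·A⁻²
  (E) [heat capacity] = kg·m²·s⁻²·K⁻¹
Only (B) matches kg·m²·s⁻²·A⁻¹.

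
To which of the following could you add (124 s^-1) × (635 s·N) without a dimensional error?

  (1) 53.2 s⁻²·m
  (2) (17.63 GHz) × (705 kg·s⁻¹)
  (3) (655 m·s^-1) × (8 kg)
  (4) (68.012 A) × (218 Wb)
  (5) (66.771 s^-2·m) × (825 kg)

Reference: [s⁻¹] · [kg·m·s⁻¹] = kg·m·s⁻².
Each option:
  (1) m·s⁻²
  (2) [s⁻¹] · [kg·s⁻¹] = kg·s⁻²
  (3) [m·s⁻¹] · [kg] = kg·m·s⁻¹
  (4) [A] · [kg·m²·s⁻²·A⁻¹] = kg·m²·s⁻²
  (5) [m·s⁻²] · [kg] = kg·m·s⁻²  ← same
Only (5) matches kg·m·s⁻².

(5)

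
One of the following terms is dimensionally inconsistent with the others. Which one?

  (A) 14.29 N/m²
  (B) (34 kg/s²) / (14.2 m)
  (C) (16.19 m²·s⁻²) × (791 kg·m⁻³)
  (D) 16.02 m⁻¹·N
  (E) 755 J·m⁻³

Expand each in SI base units:
  (A) N·m⁻² = kg·m·s⁻²·m⁻² = kg·m⁻¹·s⁻²
  (B) [kg·s⁻²] / [m] = kg·m⁻¹·s⁻²
  (C) [m²·s⁻²] · [kg·m⁻³] = kg·m⁻¹·s⁻²
  (D) N·m⁻¹ = kg·m·s⁻²·m⁻¹ = kg·s⁻²
  (E) J·m⁻³ = N·m·m⁻³ = kg·m⁻¹·s⁻²
All reduce to kg·m⁻¹·s⁻² except (D), which is kg·s⁻².

(D)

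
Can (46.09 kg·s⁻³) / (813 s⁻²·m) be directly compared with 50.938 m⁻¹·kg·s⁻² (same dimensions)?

No

Expand each in SI base units:
  (46.09 kg·s⁻³) / (813 s⁻²·m):  [kg·s⁻³] / [m·s⁻²] = kg·m⁻¹·s⁻¹
  50.938 m⁻¹·kg·s⁻²:  kg·m⁻¹·s⁻²
kg·m⁻¹·s⁻¹ ≠ kg·m⁻¹·s⁻², so they cannot be added.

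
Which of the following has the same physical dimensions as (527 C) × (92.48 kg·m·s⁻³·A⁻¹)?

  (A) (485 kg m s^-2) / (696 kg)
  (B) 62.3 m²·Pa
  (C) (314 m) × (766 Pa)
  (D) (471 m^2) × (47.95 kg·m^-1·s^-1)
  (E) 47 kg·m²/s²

(B)

Reference: [s·A] · [kg·m·s⁻³·A⁻¹] = kg·m·s⁻².
Each option:
  (A) [kg·m·s⁻²] / [kg] = m·s⁻²
  (B) Pa·m² = N·m⁻²·m² = kg·m·s⁻²  ← same
  (C) [m] · [kg·m⁻¹·s⁻²] = kg·s⁻²
  (D) [m²] · [kg·m⁻¹·s⁻¹] = kg·m·s⁻¹
  (E) kg·m²·s⁻²
Only (B) matches kg·m·s⁻².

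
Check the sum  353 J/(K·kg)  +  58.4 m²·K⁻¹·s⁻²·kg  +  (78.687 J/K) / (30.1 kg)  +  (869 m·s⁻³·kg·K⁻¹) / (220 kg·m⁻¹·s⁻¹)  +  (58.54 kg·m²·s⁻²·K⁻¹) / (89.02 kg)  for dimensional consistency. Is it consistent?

In SI base units:
  353 J/(K·kg):  J·kg⁻¹·K⁻¹ = N·m·kg⁻¹·K⁻¹ = m²·s⁻²·K⁻¹
  58.4 m²·K⁻¹·s⁻²·kg:  kg·m²·s⁻²·K⁻¹
  (78.687 J/K) / (30.1 kg):  [kg·m²·s⁻²·K⁻¹] / [kg] = m²·s⁻²·K⁻¹
  (869 m·s⁻³·kg·K⁻¹) / (220 kg·m⁻¹·s⁻¹):  [kg·m·s⁻³·K⁻¹] / [kg·m⁻¹·s⁻¹] = m²·s⁻²·K⁻¹
  (58.54 kg·m²·s⁻²·K⁻¹) / (89.02 kg):  [kg·m²·s⁻²·K⁻¹] / [kg] = m²·s⁻²·K⁻¹
The terms do not share a single dimension (kg·m²·s⁻²·K⁻¹ vs m²·s⁻²·K⁻¹).

No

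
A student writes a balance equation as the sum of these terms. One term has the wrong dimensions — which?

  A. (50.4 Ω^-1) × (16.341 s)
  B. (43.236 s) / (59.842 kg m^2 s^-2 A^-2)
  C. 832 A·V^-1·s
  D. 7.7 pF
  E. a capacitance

Dimensions:
  A. [kg⁻¹·m⁻²·s³·A²] · [s] = kg⁻¹·m⁻²·s⁴·A²
  B. [s] / [kg·m²·s⁻²·A⁻²] = kg⁻¹·m⁻²·s³·A²
  C. A·s·V⁻¹ = A·s·(J·C⁻¹)⁻¹ = kg⁻¹·m⁻²·s⁴·A²
  D. F = C·V⁻¹ = kg⁻¹·m⁻²·s⁴·A²
  E. [capacitance] = kg⁻¹·m⁻²·s⁴·A²
All reduce to kg⁻¹·m⁻²·s⁴·A² except B., which is kg⁻¹·m⁻²·s³·A².

B.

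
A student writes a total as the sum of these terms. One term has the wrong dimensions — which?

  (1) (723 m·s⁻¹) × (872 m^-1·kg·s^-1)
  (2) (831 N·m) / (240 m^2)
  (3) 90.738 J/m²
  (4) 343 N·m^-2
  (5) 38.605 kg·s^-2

In SI base units:
  (1) [m·s⁻¹] · [kg·m⁻¹·s⁻¹] = kg·s⁻²
  (2) [kg·m²·s⁻²] / [m²] = kg·s⁻²
  (3) J·m⁻² = N·m·m⁻² = kg·s⁻²
  (4) N·m⁻² = kg·m·s⁻²·m⁻² = kg·m⁻¹·s⁻²
  (5) kg·s⁻²
All reduce to kg·s⁻² except (4), which is kg·m⁻¹·s⁻².

(4)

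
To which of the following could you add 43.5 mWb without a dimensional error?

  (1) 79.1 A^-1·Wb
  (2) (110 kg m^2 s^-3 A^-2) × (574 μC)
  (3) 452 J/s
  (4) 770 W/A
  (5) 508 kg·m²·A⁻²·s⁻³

Reference: Wb = V·s = kg·m²·s⁻²·A⁻¹.
Each option:
  (1) Wb·A⁻¹ = V·s·A⁻¹ = kg·m²·s⁻²·A⁻²
  (2) [kg·m²·s⁻³·A⁻²] · [s·A] = kg·m²·s⁻²·A⁻¹  ← same
  (3) J·s⁻¹ = N·m·s⁻¹ = kg·m²·s⁻³
  (4) W·A⁻¹ = J·s⁻¹·A⁻¹ = kg·m²·s⁻³·A⁻¹
  (5) kg·m²·s⁻³·A⁻²
Only (2) matches kg·m²·s⁻²·A⁻¹.

(2)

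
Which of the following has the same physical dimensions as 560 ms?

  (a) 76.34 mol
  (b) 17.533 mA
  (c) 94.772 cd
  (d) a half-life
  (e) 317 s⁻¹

(d)

Reference: s.
Each option:
  (a) mol
  (b) A
  (c) cd
  (d) [half-life] = s  ← same
  (e) s⁻¹
Only (d) matches s.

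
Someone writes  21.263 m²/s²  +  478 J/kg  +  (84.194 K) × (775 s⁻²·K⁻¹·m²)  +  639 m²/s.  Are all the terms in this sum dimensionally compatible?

No

Reduce each to base SI dimensions:
  21.263 m²/s²:  m²·s⁻²
  478 J/kg:  J·kg⁻¹ = N·m·kg⁻¹ = m²·s⁻²
  (84.194 K) × (775 s⁻²·K⁻¹·m²):  [K] · [m²·s⁻²·K⁻¹] = m²·s⁻²
  639 m²/s:  m²·s⁻¹
The terms do not share a single dimension (m²·s⁻² vs m²·s⁻¹).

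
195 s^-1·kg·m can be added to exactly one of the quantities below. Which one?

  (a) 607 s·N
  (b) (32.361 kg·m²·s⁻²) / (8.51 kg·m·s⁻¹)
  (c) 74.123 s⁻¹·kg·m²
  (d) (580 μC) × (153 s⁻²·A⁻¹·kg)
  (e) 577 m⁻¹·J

Reference: kg·m·s⁻¹.
Each option:
  (a) N·s = kg·m·s⁻²·s = kg·m·s⁻¹  ← same
  (b) [kg·m²·s⁻²] / [kg·m·s⁻¹] = m·s⁻¹
  (c) kg·m²·s⁻¹
  (d) [s·A] · [kg·s⁻²·A⁻¹] = kg·s⁻¹
  (e) J·m⁻¹ = N·m·m⁻¹ = kg·m·s⁻²
Only (a) matches kg·m·s⁻¹.

(a)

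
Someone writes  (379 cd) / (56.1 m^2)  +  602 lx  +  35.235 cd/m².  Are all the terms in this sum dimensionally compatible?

Reduce each to base SI dimensions:
  (379 cd) / (56.1 m^2):  [cd] / [m²] = m⁻²·cd
  602 lx:  lx = lm·m⁻² = m⁻²·cd
  35.235 cd/m²:  cd·m⁻² = m⁻²·cd
Every term reduces to m⁻²·cd.

Yes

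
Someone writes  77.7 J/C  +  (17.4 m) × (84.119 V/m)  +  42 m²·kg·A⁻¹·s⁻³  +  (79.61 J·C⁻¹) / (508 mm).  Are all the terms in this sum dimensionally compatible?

No

Reduce each to base SI dimensions:
  77.7 J/C:  J·C⁻¹ = N·m·(s·A)⁻¹ = kg·m²·s⁻³·A⁻¹
  (17.4 m) × (84.119 V/m):  [m] · [kg·m·s⁻³·A⁻¹] = kg·m²·s⁻³·A⁻¹
  42 m²·kg·A⁻¹·s⁻³:  kg·m²·s⁻³·A⁻¹
  (79.61 J·C⁻¹) / (508 mm):  [kg·m²·s⁻³·A⁻¹] / [m] = kg·m·s⁻³·A⁻¹
The terms do not share a single dimension (kg·m²·s⁻³·A⁻¹ vs kg·m·s⁻³·A⁻¹).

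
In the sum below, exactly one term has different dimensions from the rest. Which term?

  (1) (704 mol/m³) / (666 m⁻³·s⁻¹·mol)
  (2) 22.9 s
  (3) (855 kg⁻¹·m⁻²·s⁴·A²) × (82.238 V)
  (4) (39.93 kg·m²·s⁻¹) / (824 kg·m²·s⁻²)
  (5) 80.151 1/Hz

(3)

Work out the base dimensions of each:
  (1) [m⁻³·mol] / [m⁻³·s⁻¹·mol] = s
  (2) s
  (3) [kg⁻¹·m⁻²·s⁴·A²] · [kg·m²·s⁻³·A⁻¹] = s·A
  (4) [kg·m²·s⁻¹] / [kg·m²·s⁻²] = s
  (5) Hz⁻¹ = (s⁻¹)⁻¹ = s
All reduce to s except (3), which is s·A.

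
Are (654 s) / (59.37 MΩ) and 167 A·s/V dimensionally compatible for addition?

Yes

Expand each in SI base units:
  (654 s) / (59.37 MΩ):  [s] / [kg·m²·s⁻³·A⁻²] = kg⁻¹·m⁻²·s⁴·A²
  167 A·s/V:  A·s·V⁻¹ = A·s·(J·C⁻¹)⁻¹ = kg⁻¹·m⁻²·s⁴·A²
Both are kg⁻¹·m⁻²·s⁴·A², so they have the same dimensions and can be added.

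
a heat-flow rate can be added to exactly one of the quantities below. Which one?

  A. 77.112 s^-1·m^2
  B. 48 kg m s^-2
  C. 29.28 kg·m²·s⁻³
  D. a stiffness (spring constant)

Reference: [heat-flow rate] = kg·m²·s⁻³.
Each option:
  A. m²·s⁻¹
  B. kg·m·s⁻²
  C. kg·m²·s⁻³  ← same
  D. [stiffness (spring constant)] = kg·s⁻²
Only C. matches kg·m²·s⁻³.

C.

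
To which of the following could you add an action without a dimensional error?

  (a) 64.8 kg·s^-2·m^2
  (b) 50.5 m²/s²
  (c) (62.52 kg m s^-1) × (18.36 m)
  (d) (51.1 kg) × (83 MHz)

Reference: [action] = kg·m²·s⁻¹.
Each option:
  (a) kg·m²·s⁻²
  (b) m²·s⁻²
  (c) [kg·m·s⁻¹] · [m] = kg·m²·s⁻¹  ← same
  (d) [kg] · [s⁻¹] = kg·s⁻¹
Only (c) matches kg·m²·s⁻¹.

(c)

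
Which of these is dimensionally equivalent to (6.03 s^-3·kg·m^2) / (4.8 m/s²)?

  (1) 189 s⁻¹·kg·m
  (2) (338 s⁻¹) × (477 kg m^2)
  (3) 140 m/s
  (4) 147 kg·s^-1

Reference: [kg·m²·s⁻³] / [m·s⁻²] = kg·m·s⁻¹.
Each option:
  (1) kg·m·s⁻¹  ← same
  (2) [s⁻¹] · [kg·m²] = kg·m²·s⁻¹
  (3) m·s⁻¹
  (4) kg·s⁻¹
Only (1) matches kg·m·s⁻¹.

(1)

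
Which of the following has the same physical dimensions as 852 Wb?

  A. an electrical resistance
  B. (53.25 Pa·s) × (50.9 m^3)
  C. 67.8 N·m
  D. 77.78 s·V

D.

Reference: Wb = V·s = kg·m²·s⁻²·A⁻¹.
Each option:
  A. [electrical resistance] = kg·m²·s⁻³·A⁻²
  B. [kg·m⁻¹·s⁻¹] · [m³] = kg·m²·s⁻¹
  C. N·m = kg·m·s⁻²·m = kg·m²·s⁻²
  D. V·s = J·C⁻¹·s = kg·m²·s⁻²·A⁻¹  ← same
Only D. matches kg·m²·s⁻²·A⁻¹.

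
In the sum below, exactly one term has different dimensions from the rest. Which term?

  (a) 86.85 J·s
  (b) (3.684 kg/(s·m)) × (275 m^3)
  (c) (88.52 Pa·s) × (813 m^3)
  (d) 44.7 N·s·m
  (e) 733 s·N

Work out the base dimensions of each:
  (a) J·s = N·m·s = kg·m²·s⁻¹
  (b) [kg·m⁻¹·s⁻¹] · [m³] = kg·m²·s⁻¹
  (c) [kg·m⁻¹·s⁻¹] · [m³] = kg·m²·s⁻¹
  (d) N·m·s = kg·m·s⁻²·m·s = kg·m²·s⁻¹
  (e) N·s = kg·m·s⁻²·s = kg·m·s⁻¹
All reduce to kg·m²·s⁻¹ except (e), which is kg·m·s⁻¹.

(e)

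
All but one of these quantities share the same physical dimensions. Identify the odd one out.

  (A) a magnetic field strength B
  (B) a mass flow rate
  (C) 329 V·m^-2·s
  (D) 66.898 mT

In SI base units:
  (A) [magnetic field strength B] = kg·s⁻²·A⁻¹
  (B) [mass flow rate] = kg·s⁻¹
  (C) V·s·m⁻² = J·C⁻¹·s·m⁻² = kg·s⁻²·A⁻¹
  (D) T = Wb·m⁻² = kg·s⁻²·A⁻¹
All reduce to kg·s⁻²·A⁻¹ except (B), which is kg·s⁻¹.

(B)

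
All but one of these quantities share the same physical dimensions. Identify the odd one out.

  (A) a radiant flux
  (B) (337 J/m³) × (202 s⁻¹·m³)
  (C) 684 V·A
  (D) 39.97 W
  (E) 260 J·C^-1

(E)

Work out the base dimensions of each:
  (A) [radiant flux] = kg·m²·s⁻³
  (B) [kg·m⁻¹·s⁻²] · [m³·s⁻¹] = kg·m²·s⁻³
  (C) V·A = J·C⁻¹·A = kg·m²·s⁻³
  (D) W = J·s⁻¹ = kg·m²·s⁻³
  (E) J·C⁻¹ = N·m·(s·A)⁻¹ = kg·m²·s⁻³·A⁻¹
All reduce to kg·m²·s⁻³ except (E), which is kg·m²·s⁻³·A⁻¹.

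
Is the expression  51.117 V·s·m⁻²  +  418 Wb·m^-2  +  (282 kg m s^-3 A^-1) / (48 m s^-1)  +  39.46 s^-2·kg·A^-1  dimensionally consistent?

Expand each in SI base units:
  51.117 V·s·m⁻²:  V·s·m⁻² = J·C⁻¹·s·m⁻² = kg·s⁻²·A⁻¹
  418 Wb·m^-2:  Wb·m⁻² = V·s·m⁻² = kg·s⁻²·A⁻¹
  (282 kg m s^-3 A^-1) / (48 m s^-1):  [kg·m·s⁻³·A⁻¹] / [m·s⁻¹] = kg·s⁻²·A⁻¹
  39.46 s^-2·kg·A^-1:  kg·s⁻²·A⁻¹
Every term reduces to kg·s⁻²·A⁻¹.

Yes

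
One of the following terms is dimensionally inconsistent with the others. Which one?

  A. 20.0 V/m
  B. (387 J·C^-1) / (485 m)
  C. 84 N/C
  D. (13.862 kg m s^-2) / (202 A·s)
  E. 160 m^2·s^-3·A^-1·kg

E.

Expand each in SI base units:
  A. V·m⁻¹ = J·C⁻¹·m⁻¹ = kg·m·s⁻³·A⁻¹
  B. [kg·m²·s⁻³·A⁻¹] / [m] = kg·m·s⁻³·A⁻¹
  C. N·C⁻¹ = kg·m·s⁻²·(s·A)⁻¹ = kg·m·s⁻³·A⁻¹
  D. [kg·m·s⁻²] / [s·A] = kg·m·s⁻³·A⁻¹
  E. kg·m²·s⁻³·A⁻¹
All reduce to kg·m·s⁻³·A⁻¹ except E., which is kg·m²·s⁻³·A⁻¹.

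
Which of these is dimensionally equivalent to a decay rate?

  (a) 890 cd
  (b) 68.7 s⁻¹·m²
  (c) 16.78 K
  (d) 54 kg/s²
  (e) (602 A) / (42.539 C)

Reference: [decay rate] = s⁻¹.
Each option:
  (a) cd
  (b) m²·s⁻¹
  (c) K
  (d) kg·s⁻²
  (e) [A] / [s·A] = s⁻¹  ← same
Only (e) matches s⁻¹.

(e)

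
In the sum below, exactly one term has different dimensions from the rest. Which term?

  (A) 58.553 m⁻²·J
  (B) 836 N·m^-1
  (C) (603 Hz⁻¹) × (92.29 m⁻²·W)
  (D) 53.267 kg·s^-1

Work out the base dimensions of each:
  (A) J·m⁻² = N·m·m⁻² = kg·s⁻²
  (B) N·m⁻¹ = kg·m·s⁻²·m⁻¹ = kg·s⁻²
  (C) [s] · [kg·s⁻³] = kg·s⁻²
  (D) kg·s⁻¹
All reduce to kg·s⁻² except (D), which is kg·s⁻¹.

(D)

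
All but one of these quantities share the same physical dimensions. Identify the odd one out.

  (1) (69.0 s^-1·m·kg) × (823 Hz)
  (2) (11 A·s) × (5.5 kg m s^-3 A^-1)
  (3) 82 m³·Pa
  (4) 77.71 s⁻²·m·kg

Expand each in SI base units:
  (1) [kg·m·s⁻¹] · [s⁻¹] = kg·m·s⁻²
  (2) [s·A] · [kg·m·s⁻³·A⁻¹] = kg·m·s⁻²
  (3) Pa·m³ = N·m⁻²·m³ = kg·m²·s⁻²
  (4) kg·m·s⁻²
All reduce to kg·m·s⁻² except (3), which is kg·m²·s⁻².

(3)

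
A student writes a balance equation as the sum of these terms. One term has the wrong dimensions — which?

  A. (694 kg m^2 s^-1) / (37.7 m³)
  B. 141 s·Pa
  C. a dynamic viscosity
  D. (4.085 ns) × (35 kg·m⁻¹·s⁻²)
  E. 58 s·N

Dimensions:
  A. [kg·m²·s⁻¹] / [m³] = kg·m⁻¹·s⁻¹
  B. Pa·s = N·m⁻²·s = kg·m⁻¹·s⁻¹
  C. [dynamic viscosity] = kg·m⁻¹·s⁻¹
  D. [s] · [kg·m⁻¹·s⁻²] = kg·m⁻¹·s⁻¹
  E. N·s = kg·m·s⁻²·s = kg·m·s⁻¹
All reduce to kg·m⁻¹·s⁻¹ except E., which is kg·m·s⁻¹.

E.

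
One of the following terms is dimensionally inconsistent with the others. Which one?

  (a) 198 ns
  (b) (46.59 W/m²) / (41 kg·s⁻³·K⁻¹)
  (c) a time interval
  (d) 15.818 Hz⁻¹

(b)

Reduce each to base SI dimensions:
  (a) s
  (b) [kg·s⁻³] / [kg·s⁻³·K⁻¹] = K
  (c) [time interval] = s
  (d) Hz⁻¹ = (s⁻¹)⁻¹ = s
All reduce to s except (b), which is K.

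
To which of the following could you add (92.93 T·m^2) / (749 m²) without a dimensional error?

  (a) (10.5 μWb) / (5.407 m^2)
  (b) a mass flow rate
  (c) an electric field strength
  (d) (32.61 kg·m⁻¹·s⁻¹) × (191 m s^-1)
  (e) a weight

(a)

Reference: [kg·m²·s⁻²·A⁻¹] / [m²] = kg·s⁻²·A⁻¹.
Each option:
  (a) [kg·m²·s⁻²·A⁻¹] / [m²] = kg·s⁻²·A⁻¹  ← same
  (b) [mass flow rate] = kg·s⁻¹
  (c) [electric field strength] = kg·m·s⁻³·A⁻¹
  (d) [kg·m⁻¹·s⁻¹] · [m·s⁻¹] = kg·s⁻²
  (e) [weight] = kg·m·s⁻²
Only (a) matches kg·s⁻²·A⁻¹.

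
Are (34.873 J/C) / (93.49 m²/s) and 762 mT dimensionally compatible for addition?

In SI base units:
  (34.873 J/C) / (93.49 m²/s):  [kg·m²·s⁻³·A⁻¹] / [m²·s⁻¹] = kg·s⁻²·A⁻¹
  762 mT:  T = Wb·m⁻² = kg·s⁻²·A⁻¹
Both are kg·s⁻²·A⁻¹, so they have the same dimensions and can be added.

Yes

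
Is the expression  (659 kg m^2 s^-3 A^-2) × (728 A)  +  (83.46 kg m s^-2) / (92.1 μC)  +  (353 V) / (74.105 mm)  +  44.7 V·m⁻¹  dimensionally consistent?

No

Dimensions:
  (659 kg m^2 s^-3 A^-2) × (728 A):  [kg·m²·s⁻³·A⁻²] · [A] = kg·m²·s⁻³·A⁻¹
  (83.46 kg m s^-2) / (92.1 μC):  [kg·m·s⁻²] / [s·A] = kg·m·s⁻³·A⁻¹
  (353 V) / (74.105 mm):  [kg·m²·s⁻³·A⁻¹] / [m] = kg·m·s⁻³·A⁻¹
  44.7 V·m⁻¹:  V·m⁻¹ = J·C⁻¹·m⁻¹ = kg·m·s⁻³·A⁻¹
The terms do not share a single dimension (kg·m²·s⁻³·A⁻¹ vs kg·m·s⁻³·A⁻¹).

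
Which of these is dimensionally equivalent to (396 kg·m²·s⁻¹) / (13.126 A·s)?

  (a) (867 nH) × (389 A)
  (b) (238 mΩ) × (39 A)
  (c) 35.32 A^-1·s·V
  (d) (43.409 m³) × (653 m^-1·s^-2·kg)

(a)

Reference: [kg·m²·s⁻¹] / [s·A] = kg·m²·s⁻²·A⁻¹.
Each option:
  (a) [kg·m²·s⁻²·A⁻²] · [A] = kg·m²·s⁻²·A⁻¹  ← same
  (b) [kg·m²·s⁻³·A⁻²] · [A] = kg·m²·s⁻³·A⁻¹
  (c) V·s·A⁻¹ = J·C⁻¹·s·A⁻¹ = kg·m²·s⁻²·A⁻²
  (d) [m³] · [kg·m⁻¹·s⁻²] = kg·m²·s⁻²
Only (a) matches kg·m²·s⁻²·A⁻¹.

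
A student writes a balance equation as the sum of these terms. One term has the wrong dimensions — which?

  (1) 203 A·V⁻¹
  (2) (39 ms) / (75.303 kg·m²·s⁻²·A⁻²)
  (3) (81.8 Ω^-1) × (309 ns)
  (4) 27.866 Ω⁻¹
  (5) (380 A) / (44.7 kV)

Work out the base dimensions of each:
  (1) A·V⁻¹ = A·(J·C⁻¹)⁻¹ = kg⁻¹·m⁻²·s³·A²
  (2) [s] / [kg·m²·s⁻²·A⁻²] = kg⁻¹·m⁻²·s³·A²
  (3) [kg⁻¹·m⁻²·s³·A²] · [s] = kg⁻¹·m⁻²·s⁴·A²
  (4) Ω⁻¹ = (V·A⁻¹)⁻¹ = kg⁻¹·m⁻²·s³·A²
  (5) [A] / [kg·m²·s⁻³·A⁻¹] = kg⁻¹·m⁻²·s³·A²
All reduce to kg⁻¹·m⁻²·s³·A² except (3), which is kg⁻¹·m⁻²·s⁴·A².

(3)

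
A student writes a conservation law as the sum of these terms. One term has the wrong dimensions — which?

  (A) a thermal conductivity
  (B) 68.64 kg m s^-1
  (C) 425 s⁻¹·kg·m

(A)

Dimensions:
  (A) [thermal conductivity] = kg·m·s⁻³·K⁻¹
  (B) kg·m·s⁻¹
  (C) kg·m·s⁻¹
All reduce to kg·m·s⁻¹ except (A), which is kg·m·s⁻³·K⁻¹.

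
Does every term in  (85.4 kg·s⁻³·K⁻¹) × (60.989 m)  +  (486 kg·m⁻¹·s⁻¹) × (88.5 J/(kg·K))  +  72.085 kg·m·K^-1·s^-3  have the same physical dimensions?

Yes

Dimensions:
  (85.4 kg·s⁻³·K⁻¹) × (60.989 m):  [kg·s⁻³·K⁻¹] · [m] = kg·m·s⁻³·K⁻¹
  (486 kg·m⁻¹·s⁻¹) × (88.5 J/(kg·K)):  [kg·m⁻¹·s⁻¹] · [m²·s⁻²·K⁻¹] = kg·m·s⁻³·K⁻¹
  72.085 kg·m·K^-1·s^-3:  kg·m·s⁻³·K⁻¹
Every term reduces to kg·m·s⁻³·K⁻¹.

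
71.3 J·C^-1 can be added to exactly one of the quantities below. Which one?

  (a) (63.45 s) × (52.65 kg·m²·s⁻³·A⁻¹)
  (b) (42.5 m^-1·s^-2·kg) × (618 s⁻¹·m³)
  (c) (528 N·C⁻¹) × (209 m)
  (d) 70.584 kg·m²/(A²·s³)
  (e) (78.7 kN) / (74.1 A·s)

(c)

Reference: J·C⁻¹ = N·m·(s·A)⁻¹ = kg·m²·s⁻³·A⁻¹.
Each option:
  (a) [s] · [kg·m²·s⁻³·A⁻¹] = kg·m²·s⁻²·A⁻¹
  (b) [kg·m⁻¹·s⁻²] · [m³·s⁻¹] = kg·m²·s⁻³
  (c) [kg·m·s⁻³·A⁻¹] · [m] = kg·m²·s⁻³·A⁻¹  ← same
  (d) kg·m²·s⁻³·A⁻²
  (e) [kg·m·s⁻²] / [s·A] = kg·m·s⁻³·A⁻¹
Only (c) matches kg·m²·s⁻³·A⁻¹.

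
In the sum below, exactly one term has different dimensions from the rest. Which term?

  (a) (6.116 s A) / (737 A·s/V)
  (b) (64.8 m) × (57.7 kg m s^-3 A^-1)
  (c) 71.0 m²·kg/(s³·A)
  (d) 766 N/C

Expand each in SI base units:
  (a) [s·A] / [kg⁻¹·m⁻²·s⁴·A²] = kg·m²·s⁻³·A⁻¹
  (b) [m] · [kg·m·s⁻³·A⁻¹] = kg·m²·s⁻³·A⁻¹
  (c) kg·m²·s⁻³·A⁻¹
  (d) N·C⁻¹ = kg·m·s⁻²·(s·A)⁻¹ = kg·m·s⁻³·A⁻¹
All reduce to kg·m²·s⁻³·A⁻¹ except (d), which is kg·m·s⁻³·A⁻¹.

(d)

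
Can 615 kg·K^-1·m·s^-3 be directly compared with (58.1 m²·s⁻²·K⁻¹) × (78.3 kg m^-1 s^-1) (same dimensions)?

Yes

Expand each in SI base units:
  615 kg·K^-1·m·s^-3:  kg·m·s⁻³·K⁻¹
  (58.1 m²·s⁻²·K⁻¹) × (78.3 kg m^-1 s^-1):  [m²·s⁻²·K⁻¹] · [kg·m⁻¹·s⁻¹] = kg·m·s⁻³·K⁻¹
Both are kg·m·s⁻³·K⁻¹, so they have the same dimensions and can be added.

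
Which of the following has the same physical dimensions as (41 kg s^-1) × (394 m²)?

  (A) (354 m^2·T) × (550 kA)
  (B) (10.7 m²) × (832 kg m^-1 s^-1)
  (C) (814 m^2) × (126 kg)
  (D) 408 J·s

Reference: [kg·s⁻¹] · [m²] = kg·m²·s⁻¹.
Each option:
  (A) [kg·m²·s⁻²·A⁻¹] · [A] = kg·m²·s⁻²
  (B) [m²] · [kg·m⁻¹·s⁻¹] = kg·m·s⁻¹
  (C) [m²] · [kg] = kg·m²
  (D) J·s = N·m·s = kg·m²·s⁻¹  ← same
Only (D) matches kg·m²·s⁻¹.

(D)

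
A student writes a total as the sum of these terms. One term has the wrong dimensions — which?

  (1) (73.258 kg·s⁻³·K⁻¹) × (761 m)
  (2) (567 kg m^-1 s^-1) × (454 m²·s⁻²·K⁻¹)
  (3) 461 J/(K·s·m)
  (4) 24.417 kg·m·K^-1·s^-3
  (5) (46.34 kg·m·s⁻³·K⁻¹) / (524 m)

Expand each in SI base units:
  (1) [kg·s⁻³·K⁻¹] · [m] = kg·m·s⁻³·K⁻¹
  (2) [kg·m⁻¹·s⁻¹] · [m²·s⁻²·K⁻¹] = kg·m·s⁻³·K⁻¹
  (3) J·s⁻¹·m⁻¹·K⁻¹ = N·m·s⁻¹·m⁻¹·K⁻¹ = kg·m·s⁻³·K⁻¹
  (4) kg·m·s⁻³·K⁻¹
  (5) [kg·m·s⁻³·K⁻¹] / [m] = kg·s⁻³·K⁻¹
All reduce to kg·m·s⁻³·K⁻¹ except (5), which is kg·s⁻³·K⁻¹.

(5)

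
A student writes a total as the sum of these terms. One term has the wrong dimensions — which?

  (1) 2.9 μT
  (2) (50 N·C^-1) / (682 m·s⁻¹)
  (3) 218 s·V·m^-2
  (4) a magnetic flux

(4)

Dimensions:
  (1) T = Wb·m⁻² = kg·s⁻²·A⁻¹
  (2) [kg·m·s⁻³·A⁻¹] / [m·s⁻¹] = kg·s⁻²·A⁻¹
  (3) V·s·m⁻² = J·C⁻¹·s·m⁻² = kg·s⁻²·A⁻¹
  (4) [magnetic flux] = kg·m²·s⁻²·A⁻¹
All reduce to kg·s⁻²·A⁻¹ except (4), which is kg·m²·s⁻²·A⁻¹.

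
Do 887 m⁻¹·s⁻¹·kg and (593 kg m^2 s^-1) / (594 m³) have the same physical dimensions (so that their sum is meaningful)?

Reduce each to base SI dimensions:
  887 m⁻¹·s⁻¹·kg:  kg·m⁻¹·s⁻¹
  (593 kg m^2 s^-1) / (594 m³):  [kg·m²·s⁻¹] / [m³] = kg·m⁻¹·s⁻¹
Both are kg·m⁻¹·s⁻¹, so they have the same dimensions and can be added.

Yes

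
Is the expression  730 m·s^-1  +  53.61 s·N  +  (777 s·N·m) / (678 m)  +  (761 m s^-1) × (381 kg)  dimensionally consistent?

No

Dimensions:
  730 m·s^-1:  m·s⁻¹
  53.61 s·N:  N·s = kg·m·s⁻²·s = kg·m·s⁻¹
  (777 s·N·m) / (678 m):  [kg·m²·s⁻¹] / [m] = kg·m·s⁻¹
  (761 m s^-1) × (381 kg):  [m·s⁻¹] · [kg] = kg·m·s⁻¹
The terms do not share a single dimension (kg·m·s⁻¹ vs m·s⁻¹).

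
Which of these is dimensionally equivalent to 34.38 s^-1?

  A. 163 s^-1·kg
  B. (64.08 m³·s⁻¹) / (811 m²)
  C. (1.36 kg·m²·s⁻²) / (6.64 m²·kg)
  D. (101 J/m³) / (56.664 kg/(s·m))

D.

Reference: s⁻¹.
Each option:
  A. kg·s⁻¹
  B. [m³·s⁻¹] / [m²] = m·s⁻¹
  C. [kg·m²·s⁻²] / [kg·m²] = s⁻²
  D. [kg·m⁻¹·s⁻²] / [kg·m⁻¹·s⁻¹] = s⁻¹  ← same
Only D. matches s⁻¹.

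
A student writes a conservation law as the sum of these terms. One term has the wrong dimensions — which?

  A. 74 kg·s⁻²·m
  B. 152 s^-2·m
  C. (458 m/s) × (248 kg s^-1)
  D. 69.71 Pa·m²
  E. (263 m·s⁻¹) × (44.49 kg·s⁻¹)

In SI base units:
  A. kg·m·s⁻²
  B. m·s⁻²
  C. [m·s⁻¹] · [kg·s⁻¹] = kg·m·s⁻²
  D. Pa·m² = N·m⁻²·m² = kg·m·s⁻²
  E. [m·s⁻¹] · [kg·s⁻¹] = kg·m·s⁻²
All reduce to kg·m·s⁻² except B., which is m·s⁻².

B.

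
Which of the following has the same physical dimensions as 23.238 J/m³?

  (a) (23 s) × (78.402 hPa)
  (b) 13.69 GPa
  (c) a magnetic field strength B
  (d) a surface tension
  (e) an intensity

Reference: J·m⁻³ = N·m·m⁻³ = kg·m⁻¹·s⁻².
Each option:
  (a) [s] · [kg·m⁻¹·s⁻²] = kg·m⁻¹·s⁻¹
  (b) Pa = N·m⁻² = kg·m⁻¹·s⁻²  ← same
  (c) [magnetic field strength B] = kg·s⁻²·A⁻¹
  (d) [surface tension] = kg·s⁻²
  (e) [intensity] = kg·s⁻³
Only (b) matches kg·m⁻¹·s⁻².

(b)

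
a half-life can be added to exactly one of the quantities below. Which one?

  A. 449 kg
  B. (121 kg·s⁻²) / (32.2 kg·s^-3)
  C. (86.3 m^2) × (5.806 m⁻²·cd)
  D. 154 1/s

Reference: [half-life] = s.
Each option:
  A. kg
  B. [kg·s⁻²] / [kg·s⁻³] = s  ← same
  C. [m²] · [m⁻²·cd] = cd
  D. s⁻¹
Only B. matches s.

B.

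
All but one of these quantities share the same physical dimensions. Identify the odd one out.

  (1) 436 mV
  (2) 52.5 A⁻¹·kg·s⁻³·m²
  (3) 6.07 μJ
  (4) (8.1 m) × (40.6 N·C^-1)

Expand each in SI base units:
  (1) V = J·C⁻¹ = kg·m²·s⁻³·A⁻¹
  (2) kg·m²·s⁻³·A⁻¹
  (3) J = N·m = kg·m²·s⁻²
  (4) [m] · [kg·m·s⁻³·A⁻¹] = kg·m²·s⁻³·A⁻¹
All reduce to kg·m²·s⁻³·A⁻¹ except (3), which is kg·m²·s⁻².

(3)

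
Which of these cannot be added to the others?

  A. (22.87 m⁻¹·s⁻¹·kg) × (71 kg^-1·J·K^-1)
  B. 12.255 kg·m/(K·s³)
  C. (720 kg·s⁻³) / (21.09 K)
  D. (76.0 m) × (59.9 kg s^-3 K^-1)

C.

Work out the base dimensions of each:
  A. [kg·m⁻¹·s⁻¹] · [m²·s⁻²·K⁻¹] = kg·m·s⁻³·K⁻¹
  B. kg·m·s⁻³·K⁻¹
  C. [kg·s⁻³] / [K] = kg·s⁻³·K⁻¹
  D. [m] · [kg·s⁻³·K⁻¹] = kg·m·s⁻³·K⁻¹
All reduce to kg·m·s⁻³·K⁻¹ except C., which is kg·s⁻³·K⁻¹.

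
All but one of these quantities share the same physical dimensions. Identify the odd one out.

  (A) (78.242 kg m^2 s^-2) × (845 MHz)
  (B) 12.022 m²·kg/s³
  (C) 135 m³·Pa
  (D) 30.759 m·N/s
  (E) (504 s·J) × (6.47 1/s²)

(C)

In SI base units:
  (A) [kg·m²·s⁻²] · [s⁻¹] = kg·m²·s⁻³
  (B) kg·m²·s⁻³
  (C) Pa·m³ = N·m⁻²·m³ = kg·m²·s⁻²
  (D) N·m·s⁻¹ = kg·m·s⁻²·m·s⁻¹ = kg·m²·s⁻³
  (E) [kg·m²·s⁻¹] · [s⁻²] = kg·m²·s⁻³
All reduce to kg·m²·s⁻³ except (C), which is kg·m²·s⁻².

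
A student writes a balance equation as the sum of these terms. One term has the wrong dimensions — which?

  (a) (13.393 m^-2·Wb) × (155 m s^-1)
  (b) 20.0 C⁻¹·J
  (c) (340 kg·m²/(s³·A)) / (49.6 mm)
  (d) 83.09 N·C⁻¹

(b)

In SI base units:
  (a) [kg·s⁻²·A⁻¹] · [m·s⁻¹] = kg·m·s⁻³·A⁻¹
  (b) J·C⁻¹ = N·m·(s·A)⁻¹ = kg·m²·s⁻³·A⁻¹
  (c) [kg·m²·s⁻³·A⁻¹] / [m] = kg·m·s⁻³·A⁻¹
  (d) N·C⁻¹ = kg·m·s⁻²·(s·A)⁻¹ = kg·m·s⁻³·A⁻¹
All reduce to kg·m·s⁻³·A⁻¹ except (b), which is kg·m²·s⁻³·A⁻¹.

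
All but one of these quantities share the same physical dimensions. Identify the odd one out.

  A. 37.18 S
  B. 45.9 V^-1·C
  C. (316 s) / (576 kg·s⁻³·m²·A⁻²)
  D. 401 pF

Expand each in SI base units:
  A. S = Ω⁻¹ = kg⁻¹·m⁻²·s³·A²
  B. C·V⁻¹ = s·A·(J·C⁻¹)⁻¹ = kg⁻¹·m⁻²·s⁴·A²
  C. [s] / [kg·m²·s⁻³·A⁻²] = kg⁻¹·m⁻²·s⁴·A²
  D. F = C·V⁻¹ = kg⁻¹·m⁻²·s⁴·A²
All reduce to kg⁻¹·m⁻²·s⁴·A² except A., which is kg⁻¹·m⁻²·s³·A².

A.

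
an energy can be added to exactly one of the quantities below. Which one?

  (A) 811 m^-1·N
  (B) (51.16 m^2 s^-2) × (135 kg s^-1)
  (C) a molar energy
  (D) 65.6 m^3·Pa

(D)

Reference: [energy] = kg·m²·s⁻².
Each option:
  (A) N·m⁻¹ = kg·m·s⁻²·m⁻¹ = kg·s⁻²
  (B) [m²·s⁻²] · [kg·s⁻¹] = kg·m²·s⁻³
  (C) [molar energy] = kg·m²·s⁻²·mol⁻¹
  (D) Pa·m³ = N·m⁻²·m³ = kg·m²·s⁻²  ← same
Only (D) matches kg·m²·s⁻².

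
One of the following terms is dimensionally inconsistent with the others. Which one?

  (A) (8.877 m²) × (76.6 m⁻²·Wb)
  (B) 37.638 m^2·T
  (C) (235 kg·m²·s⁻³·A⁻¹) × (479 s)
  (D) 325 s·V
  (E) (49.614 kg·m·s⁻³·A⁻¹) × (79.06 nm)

(E)

Dimensions:
  (A) [m²] · [kg·s⁻²·A⁻¹] = kg·m²·s⁻²·A⁻¹
  (B) T·m² = Wb·m⁻²·m² = kg·m²·s⁻²·A⁻¹
  (C) [kg·m²·s⁻³·A⁻¹] · [s] = kg·m²·s⁻²·A⁻¹
  (D) V·s = J·C⁻¹·s = kg·m²·s⁻²·A⁻¹
  (E) [kg·m·s⁻³·A⁻¹] · [m] = kg·m²·s⁻³·A⁻¹
All reduce to kg·m²·s⁻²·A⁻¹ except (E), which is kg·m²·s⁻³·A⁻¹.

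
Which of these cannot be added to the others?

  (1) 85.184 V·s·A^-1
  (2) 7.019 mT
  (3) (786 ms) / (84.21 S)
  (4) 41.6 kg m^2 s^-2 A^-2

Reduce each to base SI dimensions:
  (1) V·s·A⁻¹ = J·C⁻¹·s·A⁻¹ = kg·m²·s⁻²·A⁻²
  (2) T = Wb·m⁻² = kg·s⁻²·A⁻¹
  (3) [s] / [kg⁻¹·m⁻²·s³·A²] = kg·m²·s⁻²·A⁻²
  (4) kg·m²·s⁻²·A⁻²
All reduce to kg·m²·s⁻²·A⁻² except (2), which is kg·s⁻²·A⁻¹.

(2)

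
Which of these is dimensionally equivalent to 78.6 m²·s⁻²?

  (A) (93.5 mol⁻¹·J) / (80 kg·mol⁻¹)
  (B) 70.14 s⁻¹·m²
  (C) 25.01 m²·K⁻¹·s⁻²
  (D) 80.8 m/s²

(A)

Reference: m²·s⁻².
Each option:
  (A) [kg·m²·s⁻²·mol⁻¹] / [kg·mol⁻¹] = m²·s⁻²  ← same
  (B) m²·s⁻¹
  (C) m²·s⁻²·K⁻¹
  (D) m·s⁻²
Only (A) matches m²·s⁻².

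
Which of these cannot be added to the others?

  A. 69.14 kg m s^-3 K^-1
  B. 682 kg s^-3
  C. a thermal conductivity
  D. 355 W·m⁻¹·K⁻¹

B.

In SI base units:
  A. kg·m·s⁻³·K⁻¹
  B. kg·s⁻³
  C. [thermal conductivity] = kg·m·s⁻³·K⁻¹
  D. W·m⁻¹·K⁻¹ = J·s⁻¹·m⁻¹·K⁻¹ = kg·m·s⁻³·K⁻¹
All reduce to kg·m·s⁻³·K⁻¹ except B., which is kg·s⁻³.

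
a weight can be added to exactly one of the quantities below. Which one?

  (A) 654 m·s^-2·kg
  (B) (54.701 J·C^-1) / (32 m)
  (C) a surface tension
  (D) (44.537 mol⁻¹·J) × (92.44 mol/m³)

(A)

Reference: [weight] = kg·m·s⁻².
Each option:
  (A) kg·m·s⁻²  ← same
  (B) [kg·m²·s⁻³·A⁻¹] / [m] = kg·m·s⁻³·A⁻¹
  (C) [surface tension] = kg·s⁻²
  (D) [kg·m²·s⁻²·mol⁻¹] · [m⁻³·mol] = kg·m⁻¹·s⁻²
Only (A) matches kg·m·s⁻².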